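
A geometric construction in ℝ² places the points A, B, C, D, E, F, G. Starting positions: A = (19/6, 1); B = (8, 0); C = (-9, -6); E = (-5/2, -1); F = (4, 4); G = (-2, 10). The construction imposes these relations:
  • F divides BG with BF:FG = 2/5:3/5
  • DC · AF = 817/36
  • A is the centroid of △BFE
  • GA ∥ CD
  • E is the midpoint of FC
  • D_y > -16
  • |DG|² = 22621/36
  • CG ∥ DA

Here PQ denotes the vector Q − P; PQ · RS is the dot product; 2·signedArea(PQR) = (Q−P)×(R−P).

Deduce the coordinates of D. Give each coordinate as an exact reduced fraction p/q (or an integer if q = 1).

D = (-23/6, -15)

1. D_x = -23/6  [CG ∥ DA ∩ GA ∥ CD]
2. D_y = -15  [CG ∥ DA ∩ GA ∥ CD]
   → D = (-23/6, -15)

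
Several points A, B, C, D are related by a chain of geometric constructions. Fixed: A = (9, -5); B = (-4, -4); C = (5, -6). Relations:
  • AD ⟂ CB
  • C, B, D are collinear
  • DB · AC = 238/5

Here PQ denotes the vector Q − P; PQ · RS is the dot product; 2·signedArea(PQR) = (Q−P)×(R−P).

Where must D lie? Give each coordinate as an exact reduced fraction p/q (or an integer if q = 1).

1. D_x = 43/5  [C, B, D are collinear ∩ AD ⟂ CB]
2. D_y = -34/5  [C, B, D are collinear ∩ AD ⟂ CB]
   → D = (43/5, -34/5)

D = (43/5, -34/5)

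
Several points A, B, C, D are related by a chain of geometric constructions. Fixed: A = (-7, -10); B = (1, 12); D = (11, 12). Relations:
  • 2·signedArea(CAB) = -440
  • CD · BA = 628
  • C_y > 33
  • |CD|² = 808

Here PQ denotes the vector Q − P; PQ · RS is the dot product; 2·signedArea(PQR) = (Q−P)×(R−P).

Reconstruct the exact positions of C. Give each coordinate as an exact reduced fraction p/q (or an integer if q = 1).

1. C_x = 29  [2·signedArea(CAB) = -440 ∩ CD · BA = 628]
2. C_y = 34  [2·signedArea(CAB) = -440 ∩ CD · BA = 628]
   → C = (29, 34)

C = (29, 34)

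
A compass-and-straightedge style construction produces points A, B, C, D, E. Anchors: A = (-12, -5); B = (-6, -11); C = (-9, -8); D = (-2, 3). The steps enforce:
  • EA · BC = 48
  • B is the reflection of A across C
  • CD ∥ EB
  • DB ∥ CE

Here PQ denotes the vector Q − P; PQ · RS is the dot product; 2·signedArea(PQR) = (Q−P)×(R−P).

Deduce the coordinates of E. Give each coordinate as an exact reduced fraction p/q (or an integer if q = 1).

E = (-13, -22)

1. E_x = -13  [CD ∥ EB ∩ DB ∥ CE]
2. E_y = -22  [CD ∥ EB ∩ DB ∥ CE]
   → E = (-13, -22)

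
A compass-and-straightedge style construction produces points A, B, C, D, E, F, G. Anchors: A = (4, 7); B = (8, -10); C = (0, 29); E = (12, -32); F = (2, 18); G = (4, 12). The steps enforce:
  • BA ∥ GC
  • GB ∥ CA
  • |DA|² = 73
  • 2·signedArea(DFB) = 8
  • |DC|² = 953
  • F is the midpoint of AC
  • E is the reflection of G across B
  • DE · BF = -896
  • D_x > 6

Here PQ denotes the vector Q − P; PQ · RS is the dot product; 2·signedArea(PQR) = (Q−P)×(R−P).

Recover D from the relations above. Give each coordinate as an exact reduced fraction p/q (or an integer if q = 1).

1. D_x = 32/5  [2·signedArea(DFB) = 8 ∩ DE · BF = -896]
2. D_y = -6/5  [2·signedArea(DFB) = 8 ∩ DE · BF = -896]
   → D = (32/5, -6/5)

D = (32/5, -6/5)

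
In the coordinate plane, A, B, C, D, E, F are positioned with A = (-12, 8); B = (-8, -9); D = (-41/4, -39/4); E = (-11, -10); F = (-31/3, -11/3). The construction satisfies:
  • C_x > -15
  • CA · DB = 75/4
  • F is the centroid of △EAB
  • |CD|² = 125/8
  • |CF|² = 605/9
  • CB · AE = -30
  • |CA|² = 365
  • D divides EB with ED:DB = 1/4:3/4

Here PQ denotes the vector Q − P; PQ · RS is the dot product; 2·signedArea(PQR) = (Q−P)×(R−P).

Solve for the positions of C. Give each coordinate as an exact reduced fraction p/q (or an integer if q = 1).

C = (-14, -11)

1. C_x = -14  [CA · DB = 75/4 ∩ CB · AE = -30]
2. C_y = -11  [CA · DB = 75/4 ∩ CB · AE = -30]
   → C = (-14, -11)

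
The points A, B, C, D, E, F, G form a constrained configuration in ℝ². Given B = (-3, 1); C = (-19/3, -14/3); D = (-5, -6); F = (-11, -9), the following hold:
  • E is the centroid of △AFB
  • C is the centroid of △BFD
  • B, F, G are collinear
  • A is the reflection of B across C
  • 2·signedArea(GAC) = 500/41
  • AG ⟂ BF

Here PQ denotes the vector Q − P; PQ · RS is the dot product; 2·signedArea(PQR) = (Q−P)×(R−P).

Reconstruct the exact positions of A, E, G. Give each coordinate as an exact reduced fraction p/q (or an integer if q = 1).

1. A_x = -29/3  [A is the reflection of B across C]
2. A_y = -31/3  [A is the reflection of B across C]
   → A = (-29/3, -31/3)
3. E_x = -71/9  [E is the centroid of △AFB]
4. E_y = -55/9  [E is the centroid of △AFB]
   → E = (-71/9, -55/9)
5. G_x = -1369/123  [B, F, G are collinear ∩ AG ⟂ BF]
6. G_y = -1127/123  [B, F, G are collinear ∩ AG ⟂ BF]
   → G = (-1369/123, -1127/123)

A = (-29/3, -31/3)
E = (-71/9, -55/9)
G = (-1369/123, -1127/123)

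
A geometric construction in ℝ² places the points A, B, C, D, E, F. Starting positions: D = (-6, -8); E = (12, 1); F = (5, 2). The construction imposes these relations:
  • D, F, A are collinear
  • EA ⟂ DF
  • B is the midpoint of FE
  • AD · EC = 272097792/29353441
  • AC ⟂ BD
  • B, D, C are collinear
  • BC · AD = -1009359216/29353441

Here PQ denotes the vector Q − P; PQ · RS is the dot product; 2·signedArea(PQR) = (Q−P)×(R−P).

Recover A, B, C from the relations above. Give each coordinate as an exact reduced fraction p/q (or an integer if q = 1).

1. A_x = 1842/221  [D, F, A are collinear ∩ EA ⟂ DF]
2. A_y = 1112/221  [D, F, A are collinear ∩ EA ⟂ DF]
   → A = (1842/221, 1112/221)
3. B_x = 17/2  [B is the midpoint of FE]
4. B_y = 3/2  [B is the midpoint of FE]
   → B = (17/2, 3/2)
5. C_x = 1328658/132821  [B, D, C are collinear ∩ AC ⟂ BD]
6. C_y = 330056/132821  [B, D, C are collinear ∩ AC ⟂ BD]
   → C = (1328658/132821, 330056/132821)

A = (1842/221, 1112/221)
B = (17/2, 3/2)
C = (1328658/132821, 330056/132821)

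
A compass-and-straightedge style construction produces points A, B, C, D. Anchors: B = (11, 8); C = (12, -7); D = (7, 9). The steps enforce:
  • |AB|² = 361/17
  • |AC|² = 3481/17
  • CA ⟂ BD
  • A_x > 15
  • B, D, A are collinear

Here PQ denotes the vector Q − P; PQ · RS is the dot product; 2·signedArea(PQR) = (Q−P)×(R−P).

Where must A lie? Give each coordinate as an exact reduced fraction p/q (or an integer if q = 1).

1. A_x = 263/17  [B, D, A are collinear ∩ CA ⟂ BD]
2. A_y = 117/17  [B, D, A are collinear ∩ CA ⟂ BD]
   → A = (263/17, 117/17)

A = (263/17, 117/17)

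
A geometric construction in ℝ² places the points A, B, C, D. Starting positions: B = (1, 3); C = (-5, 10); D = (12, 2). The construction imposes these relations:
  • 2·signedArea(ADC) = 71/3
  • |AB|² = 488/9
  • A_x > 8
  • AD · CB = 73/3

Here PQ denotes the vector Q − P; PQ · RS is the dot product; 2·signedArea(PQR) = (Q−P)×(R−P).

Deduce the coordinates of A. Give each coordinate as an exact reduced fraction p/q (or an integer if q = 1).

1. A_x = 25/3  [2·signedArea(ADC) = 71/3 ∩ AD · CB = 73/3]
2. A_y = 7/3  [2·signedArea(ADC) = 71/3 ∩ AD · CB = 73/3]
   → A = (25/3, 7/3)

A = (25/3, 7/3)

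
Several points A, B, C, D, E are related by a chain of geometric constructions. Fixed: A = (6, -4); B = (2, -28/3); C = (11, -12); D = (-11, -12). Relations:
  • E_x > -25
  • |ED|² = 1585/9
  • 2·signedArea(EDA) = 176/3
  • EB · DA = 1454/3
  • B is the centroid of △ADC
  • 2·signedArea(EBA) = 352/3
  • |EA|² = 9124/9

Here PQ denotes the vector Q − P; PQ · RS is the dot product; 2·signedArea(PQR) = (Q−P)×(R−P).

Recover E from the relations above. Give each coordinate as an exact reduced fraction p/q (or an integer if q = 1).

1. E_x = -24  [2·signedArea(EDA) = 176/3 ∩ EB · DA = 1454/3]
2. E_y = -44/3  [2·signedArea(EDA) = 176/3 ∩ EB · DA = 1454/3]
   → E = (-24, -44/3)

E = (-24, -44/3)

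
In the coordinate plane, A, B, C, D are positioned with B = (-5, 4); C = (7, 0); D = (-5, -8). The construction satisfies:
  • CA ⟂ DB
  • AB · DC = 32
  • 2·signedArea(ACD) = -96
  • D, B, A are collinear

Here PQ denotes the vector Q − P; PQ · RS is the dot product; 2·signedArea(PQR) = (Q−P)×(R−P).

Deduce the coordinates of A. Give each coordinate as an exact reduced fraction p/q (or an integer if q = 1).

A = (-5, 0)

1. A_x = -5  [D, B, A are collinear ∩ CA ⟂ DB]
2. A_y = 0  [D, B, A are collinear ∩ CA ⟂ DB]
   → A = (-5, 0)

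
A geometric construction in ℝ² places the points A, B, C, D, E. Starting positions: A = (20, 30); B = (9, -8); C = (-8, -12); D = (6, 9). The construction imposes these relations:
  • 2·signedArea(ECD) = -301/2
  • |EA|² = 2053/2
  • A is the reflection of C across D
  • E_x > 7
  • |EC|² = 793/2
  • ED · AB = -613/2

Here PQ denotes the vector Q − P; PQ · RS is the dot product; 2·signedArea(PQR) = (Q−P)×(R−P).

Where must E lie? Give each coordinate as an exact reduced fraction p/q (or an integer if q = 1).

1. E_x = 15/2  [ED · AB = -613/2 ∩ 2·signedArea(ECD) = -301/2]
2. E_y = 1/2  [ED · AB = -613/2 ∩ 2·signedArea(ECD) = -301/2]
   → E = (15/2, 1/2)

E = (15/2, 1/2)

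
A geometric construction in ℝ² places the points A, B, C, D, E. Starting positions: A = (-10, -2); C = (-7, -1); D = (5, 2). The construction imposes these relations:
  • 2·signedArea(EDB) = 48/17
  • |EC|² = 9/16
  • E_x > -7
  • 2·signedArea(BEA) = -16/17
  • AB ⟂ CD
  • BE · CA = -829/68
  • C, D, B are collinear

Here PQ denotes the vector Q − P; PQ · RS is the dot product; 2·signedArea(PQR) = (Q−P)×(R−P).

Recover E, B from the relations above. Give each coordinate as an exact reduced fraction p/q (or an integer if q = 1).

1. B_x = -171/17  [C, D, B are collinear ∩ AB ⟂ CD]
2. B_y = -30/17  [C, D, B are collinear ∩ AB ⟂ CD]
   → B = (-171/17, -30/17)
3. E_x = -25/4  [2·signedArea(EDB) = 48/17 ∩ BE · CA = -829/68]
4. E_y = -1  [2·signedArea(EDB) = 48/17 ∩ BE · CA = -829/68]
   → E = (-25/4, -1)

B = (-171/17, -30/17)
E = (-25/4, -1)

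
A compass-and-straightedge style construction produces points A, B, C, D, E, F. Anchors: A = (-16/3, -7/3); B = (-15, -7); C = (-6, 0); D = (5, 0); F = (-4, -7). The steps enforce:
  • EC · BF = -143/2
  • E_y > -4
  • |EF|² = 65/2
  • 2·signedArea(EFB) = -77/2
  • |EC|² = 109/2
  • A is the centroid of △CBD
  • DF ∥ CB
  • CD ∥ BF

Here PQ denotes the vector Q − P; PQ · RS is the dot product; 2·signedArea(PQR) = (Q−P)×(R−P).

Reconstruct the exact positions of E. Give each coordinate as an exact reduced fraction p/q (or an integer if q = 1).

E = (1/2, -7/2)

1. E_x = 1/2  [2·signedArea(EFB) = -77/2 ∩ EC · BF = -143/2]
2. E_y = -7/2  [2·signedArea(EFB) = -77/2 ∩ EC · BF = -143/2]
   → E = (1/2, -7/2)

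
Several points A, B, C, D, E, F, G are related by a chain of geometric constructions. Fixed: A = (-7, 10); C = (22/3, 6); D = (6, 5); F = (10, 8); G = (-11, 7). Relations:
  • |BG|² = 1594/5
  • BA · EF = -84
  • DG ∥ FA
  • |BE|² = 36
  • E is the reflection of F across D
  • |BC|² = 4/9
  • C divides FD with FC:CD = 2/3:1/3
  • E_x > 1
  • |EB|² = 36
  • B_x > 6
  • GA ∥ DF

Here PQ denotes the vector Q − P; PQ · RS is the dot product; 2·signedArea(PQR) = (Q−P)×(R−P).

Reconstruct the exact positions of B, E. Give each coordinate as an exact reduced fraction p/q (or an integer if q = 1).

B = (34/5, 28/5)
E = (2, 2)

1. E_x = 2  [E is the reflection of F across D]
2. E_y = 2  [E is the reflection of F across D]
   → E = (2, 2)
3. B_x = 34/5  [line -8·x + -6·y + 88 = 0 ∩ |BG|² = 1594/5]
4. B_y = 28/5  [line -8·x + -6·y + 88 = 0 ∩ |BG|² = 1594/5]
   → B = (34/5, 28/5)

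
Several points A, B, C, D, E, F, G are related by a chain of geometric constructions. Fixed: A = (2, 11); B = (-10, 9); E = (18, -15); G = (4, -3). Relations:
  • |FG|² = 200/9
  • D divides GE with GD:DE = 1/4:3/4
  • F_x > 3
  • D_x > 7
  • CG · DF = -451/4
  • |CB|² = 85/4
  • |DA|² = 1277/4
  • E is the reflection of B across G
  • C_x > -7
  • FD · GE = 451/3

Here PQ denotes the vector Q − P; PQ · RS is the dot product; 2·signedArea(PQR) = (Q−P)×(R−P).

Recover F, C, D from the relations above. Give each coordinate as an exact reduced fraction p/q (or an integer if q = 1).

C = (-13/2, 6)
D = (15/2, -6)
F = (10/3, 5/3)

1. D_x = 15/2  [D divides GE with GD:DE = 1/4:3/4]
2. D_y = -6  [D divides GE with GD:DE = 1/4:3/4]
   → D = (15/2, -6)
3. F_x = 10/3  [line -14·x + 12·y + 80/3 = 0 ∩ |FG|² = 200/9]
4. F_y = 5/3  [line -14·x + 12·y + 80/3 = 0 ∩ |FG|² = 200/9]
   → F = (10/3, 5/3)
5. C_x = -13/2  [line 25/6·x + -23/3·y + 877/12 = 0 ∩ |CB|² = 85/4]
6. C_y = 6  [line 25/6·x + -23/3·y + 877/12 = 0 ∩ |CB|² = 85/4]
   → C = (-13/2, 6)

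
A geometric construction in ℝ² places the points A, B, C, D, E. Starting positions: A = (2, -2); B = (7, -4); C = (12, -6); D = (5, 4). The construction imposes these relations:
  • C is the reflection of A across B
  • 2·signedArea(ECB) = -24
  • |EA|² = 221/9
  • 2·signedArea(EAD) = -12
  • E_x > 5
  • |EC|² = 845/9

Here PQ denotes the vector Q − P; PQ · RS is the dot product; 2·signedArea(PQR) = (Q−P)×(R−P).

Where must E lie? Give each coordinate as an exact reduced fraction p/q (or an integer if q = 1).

E = (17/3, 4/3)

1. E_x = 17/3  [2·signedArea(ECB) = -24 ∩ 2·signedArea(EAD) = -12]
2. E_y = 4/3  [2·signedArea(ECB) = -24 ∩ 2·signedArea(EAD) = -12]
   → E = (17/3, 4/3)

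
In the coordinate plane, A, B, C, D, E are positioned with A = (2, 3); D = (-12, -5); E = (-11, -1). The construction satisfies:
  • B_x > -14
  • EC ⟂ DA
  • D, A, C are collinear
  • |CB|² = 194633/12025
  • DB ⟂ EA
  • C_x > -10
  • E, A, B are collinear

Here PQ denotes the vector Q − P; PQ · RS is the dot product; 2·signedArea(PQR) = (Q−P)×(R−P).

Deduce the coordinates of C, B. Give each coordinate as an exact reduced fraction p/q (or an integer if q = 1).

B = (-2412/185, -301/185)
C = (-619/65, -233/65)

1. C_x = -619/65  [D, A, C are collinear ∩ EC ⟂ DA]
2. C_y = -233/65  [D, A, C are collinear ∩ EC ⟂ DA]
   → C = (-619/65, -233/65)
3. B_x = -2412/185  [E, A, B are collinear ∩ DB ⟂ EA]
4. B_y = -301/185  [E, A, B are collinear ∩ DB ⟂ EA]
   → B = (-2412/185, -301/185)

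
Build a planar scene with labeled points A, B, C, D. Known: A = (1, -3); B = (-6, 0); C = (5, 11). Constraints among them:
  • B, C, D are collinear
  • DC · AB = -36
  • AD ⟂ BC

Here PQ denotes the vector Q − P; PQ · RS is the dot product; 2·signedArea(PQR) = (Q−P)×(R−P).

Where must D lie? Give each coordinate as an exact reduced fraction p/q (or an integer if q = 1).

1. D_x = -4  [B, C, D are collinear ∩ AD ⟂ BC]
2. D_y = 2  [B, C, D are collinear ∩ AD ⟂ BC]
   → D = (-4, 2)

D = (-4, 2)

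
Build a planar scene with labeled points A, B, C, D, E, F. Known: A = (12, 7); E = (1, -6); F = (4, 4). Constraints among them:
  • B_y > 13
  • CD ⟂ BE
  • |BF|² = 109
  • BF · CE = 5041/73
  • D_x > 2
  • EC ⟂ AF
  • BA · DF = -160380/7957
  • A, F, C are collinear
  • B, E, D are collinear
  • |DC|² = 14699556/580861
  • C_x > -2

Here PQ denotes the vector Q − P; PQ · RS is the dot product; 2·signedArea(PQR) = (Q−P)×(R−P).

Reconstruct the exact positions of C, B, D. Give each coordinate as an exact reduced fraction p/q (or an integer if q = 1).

B = (7, 14)
C = (-140/73, 130/73)
D = (23080/7957, 2668/7957)

1. C_x = -140/73  [A, F, C are collinear ∩ EC ⟂ AF]
2. C_y = 130/73  [A, F, C are collinear ∩ EC ⟂ AF]
   → C = (-140/73, 130/73)
3. B_x = 7  [line -213/73·x + 568/73·y + -6461/73 = 0 ∩ |BF|² = 109]
4. B_y = 14  [line -213/73·x + 568/73·y + -6461/73 = 0 ∩ |BF|² = 109]
   → B = (7, 14)
5. D_x = 23080/7957  [BA · DF = -160380/7957 ∩ B, E, D are collinear]
6. D_y = 2668/7957  [BA · DF = -160380/7957 ∩ B, E, D are collinear]
   → D = (23080/7957, 2668/7957)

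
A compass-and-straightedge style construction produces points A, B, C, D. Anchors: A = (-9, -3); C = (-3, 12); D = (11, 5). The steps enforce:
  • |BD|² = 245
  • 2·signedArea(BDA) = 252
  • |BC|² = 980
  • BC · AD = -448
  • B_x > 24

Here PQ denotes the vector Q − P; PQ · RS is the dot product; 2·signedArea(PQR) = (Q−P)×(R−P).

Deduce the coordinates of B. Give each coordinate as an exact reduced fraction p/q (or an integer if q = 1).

1. B_x = 25  [2·signedArea(BDA) = 252 ∩ BC · AD = -448]
2. B_y = -2  [2·signedArea(BDA) = 252 ∩ BC · AD = -448]
   → B = (25, -2)

B = (25, -2)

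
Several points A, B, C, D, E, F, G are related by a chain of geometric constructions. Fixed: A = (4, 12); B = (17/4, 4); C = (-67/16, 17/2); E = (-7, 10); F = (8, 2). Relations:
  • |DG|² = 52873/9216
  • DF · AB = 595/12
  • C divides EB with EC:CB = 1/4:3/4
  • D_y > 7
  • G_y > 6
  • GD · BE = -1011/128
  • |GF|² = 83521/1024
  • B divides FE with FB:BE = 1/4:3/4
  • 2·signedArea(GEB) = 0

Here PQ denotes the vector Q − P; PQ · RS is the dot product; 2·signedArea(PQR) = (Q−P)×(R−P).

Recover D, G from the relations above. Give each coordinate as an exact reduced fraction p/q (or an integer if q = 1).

1. G_x = 1/32  [line 6·x + 45/4·y + -141/2 = 0 ∩ |GF|² = 83521/1024]
2. G_y = 25/4  [line 6·x + 45/4·y + -141/2 = 0 ∩ |GF|² = 83521/1024]
   → G = (1/32, 25/4)
3. D_x = 5/3  [DF · AB = 595/12 ∩ GD · BE = -1011/128]
4. D_y = 8  [DF · AB = 595/12 ∩ GD · BE = -1011/128]
   → D = (5/3, 8)

D = (5/3, 8)
G = (1/32, 25/4)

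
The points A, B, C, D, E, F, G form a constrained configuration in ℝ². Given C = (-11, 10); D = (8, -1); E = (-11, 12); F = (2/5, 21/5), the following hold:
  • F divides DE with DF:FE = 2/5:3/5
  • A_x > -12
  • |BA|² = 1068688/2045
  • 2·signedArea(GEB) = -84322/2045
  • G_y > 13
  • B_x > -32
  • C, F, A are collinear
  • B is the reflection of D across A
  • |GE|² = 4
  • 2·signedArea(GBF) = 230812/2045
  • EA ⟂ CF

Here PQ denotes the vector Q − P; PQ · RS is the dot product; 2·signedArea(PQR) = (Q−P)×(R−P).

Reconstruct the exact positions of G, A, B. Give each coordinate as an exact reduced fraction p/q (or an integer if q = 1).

A = (-24148/2045, 21291/2045)
B = (-64656/2045, 44627/2045)
G = (-11, 14)

1. A_x = -24148/2045  [C, F, A are collinear ∩ EA ⟂ CF]
2. A_y = 21291/2045  [C, F, A are collinear ∩ EA ⟂ CF]
   → A = (-24148/2045, 21291/2045)
3. B_x = -64656/2045  [B is the reflection of D across A]
4. B_y = 44627/2045  [B is the reflection of D across A]
   → B = (-64656/2045, 44627/2045)
5. G_x = -11  [2·signedArea(GEB) = -84322/2045 ∩ 2·signedArea(GBF) = 230812/2045]
6. G_y = 14  [2·signedArea(GEB) = -84322/2045 ∩ 2·signedArea(GBF) = 230812/2045]
   → G = (-11, 14)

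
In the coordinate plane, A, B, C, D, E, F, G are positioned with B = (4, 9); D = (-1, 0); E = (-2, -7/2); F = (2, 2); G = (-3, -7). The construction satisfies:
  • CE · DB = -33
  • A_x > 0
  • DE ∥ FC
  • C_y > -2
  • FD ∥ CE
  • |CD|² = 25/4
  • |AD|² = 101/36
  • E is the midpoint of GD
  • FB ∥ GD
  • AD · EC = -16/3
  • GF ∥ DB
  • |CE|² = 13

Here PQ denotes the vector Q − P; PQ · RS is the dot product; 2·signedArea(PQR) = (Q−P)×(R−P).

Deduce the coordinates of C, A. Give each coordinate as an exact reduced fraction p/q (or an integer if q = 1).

1. C_x = 1  [FD ∥ CE ∩ DE ∥ FC]
2. C_y = -3/2  [FD ∥ CE ∩ DE ∥ FC]
   → C = (1, -3/2)
3. A_x = 2/3  [line -3·x + -2·y + 7/3 = 0 ∩ |AD|² = 101/36]
4. A_y = 1/6  [line -3·x + -2·y + 7/3 = 0 ∩ |AD|² = 101/36]
   → A = (2/3, 1/6)

A = (2/3, 1/6)
C = (1, -3/2)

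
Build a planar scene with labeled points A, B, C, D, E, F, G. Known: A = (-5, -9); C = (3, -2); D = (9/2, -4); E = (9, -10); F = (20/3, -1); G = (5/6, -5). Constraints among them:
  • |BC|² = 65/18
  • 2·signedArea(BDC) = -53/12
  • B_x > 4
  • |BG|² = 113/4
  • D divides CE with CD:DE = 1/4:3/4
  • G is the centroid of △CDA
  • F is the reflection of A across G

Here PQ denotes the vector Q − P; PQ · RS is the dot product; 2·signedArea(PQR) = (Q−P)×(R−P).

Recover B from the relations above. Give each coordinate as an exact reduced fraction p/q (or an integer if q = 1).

B = (29/6, -3/2)

1. B_x = 29/6  [line -2·x + -3/2·y + 89/12 = 0 ∩ |BC|² = 65/18]
2. B_y = -3/2  [line -2·x + -3/2·y + 89/12 = 0 ∩ |BC|² = 65/18]
   → B = (29/6, -3/2)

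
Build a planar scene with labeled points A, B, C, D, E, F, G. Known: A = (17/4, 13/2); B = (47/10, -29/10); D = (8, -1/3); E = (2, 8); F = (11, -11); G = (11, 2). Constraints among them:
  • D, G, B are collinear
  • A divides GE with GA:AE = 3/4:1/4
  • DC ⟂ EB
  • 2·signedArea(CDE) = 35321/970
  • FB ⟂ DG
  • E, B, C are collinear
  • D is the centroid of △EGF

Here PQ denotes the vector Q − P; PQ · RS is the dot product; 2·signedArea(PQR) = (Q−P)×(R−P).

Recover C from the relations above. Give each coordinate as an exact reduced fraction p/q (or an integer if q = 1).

C = (4163/970, -3643/2910)

1. C_x = 4163/970  [E, B, C are collinear ∩ DC ⟂ EB]
2. C_y = -3643/2910  [E, B, C are collinear ∩ DC ⟂ EB]
   → C = (4163/970, -3643/2910)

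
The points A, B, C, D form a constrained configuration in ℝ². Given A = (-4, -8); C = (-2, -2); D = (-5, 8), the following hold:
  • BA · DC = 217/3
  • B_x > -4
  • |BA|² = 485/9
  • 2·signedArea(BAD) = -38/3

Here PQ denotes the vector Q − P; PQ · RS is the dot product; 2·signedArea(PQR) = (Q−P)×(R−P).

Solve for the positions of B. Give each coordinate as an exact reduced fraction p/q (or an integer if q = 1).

B = (-11/3, -2/3)

1. B_x = -11/3  [2·signedArea(BAD) = -38/3 ∩ BA · DC = 217/3]
2. B_y = -2/3  [2·signedArea(BAD) = -38/3 ∩ BA · DC = 217/3]
   → B = (-11/3, -2/3)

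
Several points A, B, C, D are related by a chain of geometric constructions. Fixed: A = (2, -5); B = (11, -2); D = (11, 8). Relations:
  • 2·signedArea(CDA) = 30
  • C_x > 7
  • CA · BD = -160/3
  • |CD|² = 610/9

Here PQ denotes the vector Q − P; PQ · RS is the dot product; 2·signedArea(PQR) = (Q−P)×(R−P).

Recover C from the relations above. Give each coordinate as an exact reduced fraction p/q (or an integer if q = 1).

C = (8, 1/3)

1. C_x = 8  [2·signedArea(CDA) = 30 ∩ CA · BD = -160/3]
2. C_y = 1/3  [2·signedArea(CDA) = 30 ∩ CA · BD = -160/3]
   → C = (8, 1/3)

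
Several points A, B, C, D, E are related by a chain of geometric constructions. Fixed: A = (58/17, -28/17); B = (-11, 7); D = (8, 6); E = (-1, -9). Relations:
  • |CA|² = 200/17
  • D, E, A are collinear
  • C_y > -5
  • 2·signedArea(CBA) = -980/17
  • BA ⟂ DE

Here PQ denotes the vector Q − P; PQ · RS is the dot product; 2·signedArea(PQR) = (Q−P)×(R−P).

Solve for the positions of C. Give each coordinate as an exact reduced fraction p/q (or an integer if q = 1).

C = (28/17, -78/17)

1. C_x = 28/17  [line 147/17·x + 245/17·y + 882/17 = 0 ∩ |CA|² = 200/17]
2. C_y = -78/17  [line 147/17·x + 245/17·y + 882/17 = 0 ∩ |CA|² = 200/17]
   → C = (28/17, -78/17)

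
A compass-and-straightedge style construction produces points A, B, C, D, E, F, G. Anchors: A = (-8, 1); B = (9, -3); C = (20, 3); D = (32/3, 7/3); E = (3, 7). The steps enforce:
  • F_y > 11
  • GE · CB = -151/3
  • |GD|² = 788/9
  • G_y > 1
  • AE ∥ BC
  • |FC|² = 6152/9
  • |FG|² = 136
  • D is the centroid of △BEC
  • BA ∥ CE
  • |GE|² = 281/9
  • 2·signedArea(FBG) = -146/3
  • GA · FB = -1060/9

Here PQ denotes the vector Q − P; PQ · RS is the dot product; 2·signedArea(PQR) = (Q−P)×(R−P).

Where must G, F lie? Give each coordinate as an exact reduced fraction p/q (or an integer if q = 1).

1. G_x = 4/3  [line 11·x + 6·y + -74/3 = 0 ∩ |GD|² = 788/9]
2. G_y = 5/3  [line 11·x + 6·y + -74/3 = 0 ∩ |GD|² = 788/9]
   → G = (4/3, 5/3)
3. F_x = -14/3  [GA · FB = -1060/9 ∩ 2·signedArea(FBG) = -146/3]
4. F_y = 35/3  [GA · FB = -1060/9 ∩ 2·signedArea(FBG) = -146/3]
   → F = (-14/3, 35/3)

F = (-14/3, 35/3)
G = (4/3, 5/3)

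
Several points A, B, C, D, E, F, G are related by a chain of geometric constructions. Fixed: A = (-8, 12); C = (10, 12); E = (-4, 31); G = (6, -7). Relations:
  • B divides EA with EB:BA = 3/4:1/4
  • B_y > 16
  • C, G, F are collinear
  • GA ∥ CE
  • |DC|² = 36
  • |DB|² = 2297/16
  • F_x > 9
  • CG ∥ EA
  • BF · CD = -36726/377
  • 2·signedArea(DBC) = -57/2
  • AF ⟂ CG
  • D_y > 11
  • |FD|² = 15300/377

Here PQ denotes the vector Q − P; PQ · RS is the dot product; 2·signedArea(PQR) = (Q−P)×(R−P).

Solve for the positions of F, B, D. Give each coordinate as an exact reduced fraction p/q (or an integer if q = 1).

B = (-7, 67/4)
D = (4, 12)
F = (3482/377, 3156/377)

1. F_x = 3482/377  [C, G, F are collinear ∩ AF ⟂ CG]
2. F_y = 3156/377  [C, G, F are collinear ∩ AF ⟂ CG]
   → F = (3482/377, 3156/377)
3. B_x = -7  [B divides EA with EB:BA = 3/4:1/4]
4. B_y = 67/4  [B divides EA with EB:BA = 3/4:1/4]
   → B = (-7, 67/4)
5. D_x = 4  [2·signedArea(DBC) = -57/2 ∩ BF · CD = -36726/377]
6. D_y = 12  [2·signedArea(DBC) = -57/2 ∩ BF · CD = -36726/377]
   → D = (4, 12)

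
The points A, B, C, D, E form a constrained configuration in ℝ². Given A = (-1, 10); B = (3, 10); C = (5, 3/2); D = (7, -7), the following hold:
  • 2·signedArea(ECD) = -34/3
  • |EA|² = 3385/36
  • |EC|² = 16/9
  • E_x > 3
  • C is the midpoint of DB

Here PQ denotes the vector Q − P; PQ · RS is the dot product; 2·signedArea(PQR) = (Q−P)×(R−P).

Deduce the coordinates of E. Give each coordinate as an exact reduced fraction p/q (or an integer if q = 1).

1. E_x = 11/3  [line 17/2·x + 2·y + -205/6 = 0 ∩ |EA|² = 3385/36]
2. E_y = 3/2  [line 17/2·x + 2·y + -205/6 = 0 ∩ |EA|² = 3385/36]
   → E = (11/3, 3/2)

E = (11/3, 3/2)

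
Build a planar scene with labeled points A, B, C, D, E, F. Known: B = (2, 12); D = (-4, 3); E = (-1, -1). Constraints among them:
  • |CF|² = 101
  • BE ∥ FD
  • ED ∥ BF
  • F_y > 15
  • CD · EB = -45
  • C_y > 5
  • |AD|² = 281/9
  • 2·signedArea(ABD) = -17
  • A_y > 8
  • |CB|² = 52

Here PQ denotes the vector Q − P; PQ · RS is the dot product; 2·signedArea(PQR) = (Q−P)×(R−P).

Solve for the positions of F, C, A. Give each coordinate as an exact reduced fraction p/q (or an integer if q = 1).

A = (-7/3, 25/3)
C = (-2, 6)
F = (-1, 16)

1. F_x = -1  [BE ∥ FD ∩ ED ∥ BF]
2. F_y = 16  [BE ∥ FD ∩ ED ∥ BF]
   → F = (-1, 16)
3. C_x = -2  [line -3·x + -13·y + 72 = 0 ∩ |CB|² = 52]
4. C_y = 6  [line -3·x + -13·y + 72 = 0 ∩ |CB|² = 52]
   → C = (-2, 6)
5. A_x = -7/3  [line 9·x + -6·y + 71 = 0 ∩ |AD|² = 281/9]
6. A_y = 25/3  [line 9·x + -6·y + 71 = 0 ∩ |AD|² = 281/9]
   → A = (-7/3, 25/3)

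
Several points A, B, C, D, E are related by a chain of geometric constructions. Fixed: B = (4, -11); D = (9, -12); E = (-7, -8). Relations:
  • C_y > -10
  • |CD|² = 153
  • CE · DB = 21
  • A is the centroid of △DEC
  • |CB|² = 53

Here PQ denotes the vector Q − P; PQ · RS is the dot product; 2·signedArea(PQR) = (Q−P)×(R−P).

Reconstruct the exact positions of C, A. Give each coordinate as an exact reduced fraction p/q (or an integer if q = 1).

1. C_x = -3  [line 5·x + -1·y + 6 = 0 ∩ |CD|² = 153]
2. C_y = -9  [line 5·x + -1·y + 6 = 0 ∩ |CD|² = 153]
   → C = (-3, -9)
3. A_x = -1/3  [A is the centroid of △DEC]
4. A_y = -29/3  [A is the centroid of △DEC]
   → A = (-1/3, -29/3)

A = (-1/3, -29/3)
C = (-3, -9)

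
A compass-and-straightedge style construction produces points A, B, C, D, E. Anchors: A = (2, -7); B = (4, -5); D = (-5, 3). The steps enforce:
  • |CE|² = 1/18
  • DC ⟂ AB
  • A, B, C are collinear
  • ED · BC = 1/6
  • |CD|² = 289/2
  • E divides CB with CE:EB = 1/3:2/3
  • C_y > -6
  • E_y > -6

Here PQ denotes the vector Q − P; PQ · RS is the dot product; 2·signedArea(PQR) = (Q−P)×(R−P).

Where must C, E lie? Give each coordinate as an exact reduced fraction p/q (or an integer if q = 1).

C = (7/2, -11/2)
E = (11/3, -16/3)

1. C_x = 7/2  [A, B, C are collinear ∩ DC ⟂ AB]
2. C_y = -11/2  [A, B, C are collinear ∩ DC ⟂ AB]
   → C = (7/2, -11/2)
3. E_x = 11/3  [E divides CB with CE:EB = 1/3:2/3]
4. E_y = -16/3  [E divides CB with CE:EB = 1/3:2/3]
   → E = (11/3, -16/3)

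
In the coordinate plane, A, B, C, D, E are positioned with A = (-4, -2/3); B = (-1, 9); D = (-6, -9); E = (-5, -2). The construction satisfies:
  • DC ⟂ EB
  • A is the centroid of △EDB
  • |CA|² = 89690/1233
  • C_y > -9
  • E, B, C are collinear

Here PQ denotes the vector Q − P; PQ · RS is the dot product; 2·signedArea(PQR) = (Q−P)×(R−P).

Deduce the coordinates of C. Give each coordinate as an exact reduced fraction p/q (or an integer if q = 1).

C = (-1009/137, -1165/137)

1. C_x = -1009/137  [E, B, C are collinear ∩ DC ⟂ EB]
2. C_y = -1165/137  [E, B, C are collinear ∩ DC ⟂ EB]
   → C = (-1009/137, -1165/137)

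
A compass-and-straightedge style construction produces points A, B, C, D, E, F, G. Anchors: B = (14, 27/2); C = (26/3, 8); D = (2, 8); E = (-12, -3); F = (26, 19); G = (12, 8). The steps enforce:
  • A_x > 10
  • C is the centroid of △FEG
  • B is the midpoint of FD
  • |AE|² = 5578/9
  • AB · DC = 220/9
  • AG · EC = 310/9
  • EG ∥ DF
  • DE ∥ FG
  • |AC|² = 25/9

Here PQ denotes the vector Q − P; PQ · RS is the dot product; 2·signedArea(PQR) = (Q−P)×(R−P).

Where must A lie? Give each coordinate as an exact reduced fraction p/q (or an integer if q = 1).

1. A_x = 31/3  [AB · DC = 220/9 ∩ AG · EC = 310/9]
2. A_y = 8  [AB · DC = 220/9 ∩ AG · EC = 310/9]
   → A = (31/3, 8)

A = (31/3, 8)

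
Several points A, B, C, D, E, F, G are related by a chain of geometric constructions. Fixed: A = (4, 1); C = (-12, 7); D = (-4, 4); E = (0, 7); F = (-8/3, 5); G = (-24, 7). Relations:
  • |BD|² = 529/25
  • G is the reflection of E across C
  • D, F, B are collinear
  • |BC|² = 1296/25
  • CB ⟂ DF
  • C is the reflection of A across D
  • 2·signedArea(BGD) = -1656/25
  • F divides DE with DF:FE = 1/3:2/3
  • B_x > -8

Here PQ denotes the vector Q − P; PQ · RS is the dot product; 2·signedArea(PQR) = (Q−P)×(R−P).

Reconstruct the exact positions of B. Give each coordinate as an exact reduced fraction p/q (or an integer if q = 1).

1. B_x = -192/25  [D, F, B are collinear ∩ CB ⟂ DF]
2. B_y = 31/25  [D, F, B are collinear ∩ CB ⟂ DF]
   → B = (-192/25, 31/25)

B = (-192/25, 31/25)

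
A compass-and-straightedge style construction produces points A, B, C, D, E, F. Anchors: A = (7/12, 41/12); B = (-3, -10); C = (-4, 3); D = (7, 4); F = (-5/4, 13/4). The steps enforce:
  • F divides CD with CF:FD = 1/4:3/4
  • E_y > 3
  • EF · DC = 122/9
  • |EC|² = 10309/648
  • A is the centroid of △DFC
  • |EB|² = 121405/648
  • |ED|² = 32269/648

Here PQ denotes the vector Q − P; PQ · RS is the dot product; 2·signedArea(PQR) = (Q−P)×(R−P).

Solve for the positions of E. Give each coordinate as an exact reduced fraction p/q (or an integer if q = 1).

1. E_x = -1/36  [line 11·x + 1·y + -55/18 = 0 ∩ |EB|² = 121405/648]
2. E_y = 121/36  [line 11·x + 1·y + -55/18 = 0 ∩ |EB|² = 121405/648]
   → E = (-1/36, 121/36)

E = (-1/36, 121/36)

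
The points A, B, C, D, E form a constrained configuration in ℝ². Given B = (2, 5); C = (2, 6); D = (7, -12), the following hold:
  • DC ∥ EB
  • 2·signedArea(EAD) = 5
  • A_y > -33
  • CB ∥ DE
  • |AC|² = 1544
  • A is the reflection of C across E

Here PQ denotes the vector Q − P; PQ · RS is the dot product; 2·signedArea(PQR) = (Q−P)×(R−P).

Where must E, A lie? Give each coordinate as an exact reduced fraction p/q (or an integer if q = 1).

1. E_x = 7  [DC ∥ EB ∩ CB ∥ DE]
2. E_y = -13  [DC ∥ EB ∩ CB ∥ DE]
   → E = (7, -13)
3. A_x = 12  [A is the reflection of C across E]
4. A_y = -32  [A is the reflection of C across E]
   → A = (12, -32)

A = (12, -32)
E = (7, -13)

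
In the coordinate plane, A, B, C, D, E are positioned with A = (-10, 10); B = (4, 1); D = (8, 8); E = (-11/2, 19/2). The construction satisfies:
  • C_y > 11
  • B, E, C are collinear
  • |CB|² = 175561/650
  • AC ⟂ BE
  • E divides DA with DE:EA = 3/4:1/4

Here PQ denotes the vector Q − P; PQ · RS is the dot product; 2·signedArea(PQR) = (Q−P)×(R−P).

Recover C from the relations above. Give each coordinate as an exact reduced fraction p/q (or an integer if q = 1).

1. C_x = -5361/650  [B, E, C are collinear ∩ AC ⟂ BE]
2. C_y = 7773/650  [B, E, C are collinear ∩ AC ⟂ BE]
   → C = (-5361/650, 7773/650)

C = (-5361/650, 7773/650)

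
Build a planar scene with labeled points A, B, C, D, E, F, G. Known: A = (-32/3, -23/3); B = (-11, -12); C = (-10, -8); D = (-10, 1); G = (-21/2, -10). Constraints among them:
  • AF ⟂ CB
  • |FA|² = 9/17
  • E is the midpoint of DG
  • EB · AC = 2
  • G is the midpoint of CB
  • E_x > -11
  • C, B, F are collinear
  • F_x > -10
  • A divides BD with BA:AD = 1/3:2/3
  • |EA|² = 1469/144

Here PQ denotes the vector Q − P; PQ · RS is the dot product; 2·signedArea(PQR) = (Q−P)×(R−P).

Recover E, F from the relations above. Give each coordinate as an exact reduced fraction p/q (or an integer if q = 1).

E = (-41/4, -9/2)
F = (-508/51, -400/51)

1. E_x = -41/4  [E is the midpoint of DG]
2. E_y = -9/2  [E is the midpoint of DG]
   → E = (-41/4, -9/2)
3. F_x = -508/51  [C, B, F are collinear ∩ AF ⟂ CB]
4. F_y = -400/51  [C, B, F are collinear ∩ AF ⟂ CB]
   → F = (-508/51, -400/51)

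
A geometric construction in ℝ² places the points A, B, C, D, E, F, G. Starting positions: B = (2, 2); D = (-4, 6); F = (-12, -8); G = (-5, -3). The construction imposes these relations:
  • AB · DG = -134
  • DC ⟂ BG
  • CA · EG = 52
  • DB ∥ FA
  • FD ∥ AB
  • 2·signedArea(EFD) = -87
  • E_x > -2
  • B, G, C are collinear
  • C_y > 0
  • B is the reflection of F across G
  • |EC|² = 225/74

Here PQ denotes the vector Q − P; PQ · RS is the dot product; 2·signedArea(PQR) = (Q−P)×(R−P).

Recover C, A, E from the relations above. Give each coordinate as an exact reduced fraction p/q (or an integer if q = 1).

1. C_x = -3/37  [B, G, C are collinear ∩ DC ⟂ BG]
2. C_y = 19/37  [B, G, C are collinear ∩ DC ⟂ BG]
   → C = (-3/37, 19/37)
3. A_x = -6  [FD ∥ AB ∩ DB ∥ FA]
4. A_y = -12  [FD ∥ AB ∩ DB ∥ FA]
   → A = (-6, -12)
5. E_x = -3/2  [2·signedArea(EFD) = -87 ∩ CA · EG = 52]
6. E_y = -1/2  [2·signedArea(EFD) = -87 ∩ CA · EG = 52]
   → E = (-3/2, -1/2)

A = (-6, -12)
C = (-3/37, 19/37)
E = (-3/2, -1/2)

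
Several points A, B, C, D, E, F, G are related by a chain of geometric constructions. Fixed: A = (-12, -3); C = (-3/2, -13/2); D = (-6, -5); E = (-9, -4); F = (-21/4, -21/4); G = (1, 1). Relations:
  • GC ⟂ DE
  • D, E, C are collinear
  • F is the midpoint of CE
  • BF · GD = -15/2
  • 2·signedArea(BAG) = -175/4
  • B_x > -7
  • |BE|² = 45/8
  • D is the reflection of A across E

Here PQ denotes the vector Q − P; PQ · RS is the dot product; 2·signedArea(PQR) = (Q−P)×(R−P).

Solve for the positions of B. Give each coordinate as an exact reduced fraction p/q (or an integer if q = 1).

B = (-27/4, -19/4)

1. B_x = -27/4  [2·signedArea(BAG) = -175/4 ∩ BF · GD = -15/2]
2. B_y = -19/4  [2·signedArea(BAG) = -175/4 ∩ BF · GD = -15/2]
   → B = (-27/4, -19/4)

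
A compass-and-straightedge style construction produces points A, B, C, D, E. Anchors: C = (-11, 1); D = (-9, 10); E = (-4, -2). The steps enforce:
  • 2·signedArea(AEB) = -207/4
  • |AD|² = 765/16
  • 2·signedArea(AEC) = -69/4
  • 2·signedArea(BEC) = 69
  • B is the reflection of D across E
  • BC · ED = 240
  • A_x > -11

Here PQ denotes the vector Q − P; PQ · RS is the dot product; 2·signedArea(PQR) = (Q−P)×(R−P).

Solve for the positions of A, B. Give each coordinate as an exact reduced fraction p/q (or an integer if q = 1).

A = (-21/2, 13/4)
B = (1, -14)

1. A_x = -21/2  [line -3·x + -7·y + -35/4 = 0 ∩ |AD|² = 765/16]
2. A_y = 13/4  [line -3·x + -7·y + -35/4 = 0 ∩ |AD|² = 765/16]
   → A = (-21/2, 13/4)
3. B_x = 1  [B is the reflection of D across E]
4. B_y = -14  [B is the reflection of D across E]
   → B = (1, -14)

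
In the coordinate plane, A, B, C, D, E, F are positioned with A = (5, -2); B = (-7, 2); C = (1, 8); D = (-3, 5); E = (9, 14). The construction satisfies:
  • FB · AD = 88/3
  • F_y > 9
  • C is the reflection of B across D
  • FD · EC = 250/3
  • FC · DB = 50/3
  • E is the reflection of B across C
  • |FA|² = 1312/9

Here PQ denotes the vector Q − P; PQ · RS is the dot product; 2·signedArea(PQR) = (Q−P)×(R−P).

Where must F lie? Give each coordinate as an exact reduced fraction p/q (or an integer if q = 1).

1. F_x = 11/3  [FB · AD = 88/3 ∩ FC · DB = 50/3]
2. F_y = 10  [FB · AD = 88/3 ∩ FC · DB = 50/3]
   → F = (11/3, 10)

F = (11/3, 10)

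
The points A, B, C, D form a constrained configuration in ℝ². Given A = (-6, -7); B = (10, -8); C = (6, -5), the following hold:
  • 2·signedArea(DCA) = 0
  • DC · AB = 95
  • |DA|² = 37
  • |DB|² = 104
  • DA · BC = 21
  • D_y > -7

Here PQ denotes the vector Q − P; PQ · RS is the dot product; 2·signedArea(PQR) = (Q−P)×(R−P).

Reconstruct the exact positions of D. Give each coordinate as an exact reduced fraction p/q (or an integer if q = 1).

D = (0, -6)

1. D_x = 0  [2·signedArea(DCA) = 0 ∩ DC · AB = 95]
2. D_y = -6  [2·signedArea(DCA) = 0 ∩ DC · AB = 95]
   → D = (0, -6)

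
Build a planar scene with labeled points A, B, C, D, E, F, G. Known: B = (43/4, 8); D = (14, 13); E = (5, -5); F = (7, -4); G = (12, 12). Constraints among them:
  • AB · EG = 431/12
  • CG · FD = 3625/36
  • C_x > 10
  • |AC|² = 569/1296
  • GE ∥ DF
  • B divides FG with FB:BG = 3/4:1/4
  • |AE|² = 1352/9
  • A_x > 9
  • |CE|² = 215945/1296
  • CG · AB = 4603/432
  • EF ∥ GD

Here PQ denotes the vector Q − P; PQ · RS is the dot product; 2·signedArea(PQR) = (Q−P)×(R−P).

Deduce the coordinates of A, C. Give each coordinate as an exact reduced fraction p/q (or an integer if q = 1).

1. A_x = 29/3  [line -7·x + -17·y + 526/3 = 0 ∩ |AE|² = 1352/9]
2. A_y = 19/3  [line -7·x + -17·y + 526/3 = 0 ∩ |AE|² = 1352/9]
   → A = (29/3, 19/3)
3. C_x = 361/36  [CG · AB = 4603/432 ∩ CG · FD = 3625/36]
4. C_y = 62/9  [CG · AB = 4603/432 ∩ CG · FD = 3625/36]
   → C = (361/36, 62/9)

A = (29/3, 19/3)
C = (361/36, 62/9)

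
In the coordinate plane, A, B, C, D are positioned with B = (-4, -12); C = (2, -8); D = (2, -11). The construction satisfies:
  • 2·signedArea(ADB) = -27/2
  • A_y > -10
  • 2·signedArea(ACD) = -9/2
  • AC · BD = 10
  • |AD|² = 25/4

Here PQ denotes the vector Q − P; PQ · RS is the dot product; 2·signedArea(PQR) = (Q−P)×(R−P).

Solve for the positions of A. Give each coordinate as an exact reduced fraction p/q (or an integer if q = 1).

1. A_x = 1/2  [2·signedArea(ADB) = -27/2 ∩ AC · BD = 10]
2. A_y = -9  [2·signedArea(ADB) = -27/2 ∩ AC · BD = 10]
   → A = (1/2, -9)

A = (1/2, -9)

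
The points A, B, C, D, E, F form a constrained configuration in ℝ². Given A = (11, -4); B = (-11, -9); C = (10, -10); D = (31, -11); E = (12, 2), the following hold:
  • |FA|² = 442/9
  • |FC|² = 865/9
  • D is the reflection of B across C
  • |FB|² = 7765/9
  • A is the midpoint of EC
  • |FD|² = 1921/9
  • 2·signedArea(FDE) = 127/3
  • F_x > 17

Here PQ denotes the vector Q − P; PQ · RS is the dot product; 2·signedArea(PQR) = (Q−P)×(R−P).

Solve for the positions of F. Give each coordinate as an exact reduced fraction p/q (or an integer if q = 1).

F = (18, -13/3)

1. F_x = 18  [line -13·x + -19·y + 455/3 = 0 ∩ |FB|² = 7765/9]
2. F_y = -13/3  [line -13·x + -19·y + 455/3 = 0 ∩ |FB|² = 7765/9]
   → F = (18, -13/3)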